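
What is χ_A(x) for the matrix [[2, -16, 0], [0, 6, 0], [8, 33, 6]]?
xI - A = [[x - 2, 16, 0], [0, x - 6, 0], [-8, -33, x - 6]].

Expanding det(xI - A) along the first row:
det(xI - A) = + (x - 2)·det([[x - 6, 0], [-33, x - 6]]) - (16)·det([[0, 0], [-8, x - 6]]) + (0)·det([[0, x - 6], [-8, -33]]).

Evaluating gives χ_A(x) = x^3 - 14x^2 + 60x - 72 = (x - 6)^2(x - 2).

χ_A(x) = (x - 6)^2(x - 2)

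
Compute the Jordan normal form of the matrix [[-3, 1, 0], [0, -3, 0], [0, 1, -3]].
The characteristic polynomial is det(xI - A) = (x + 3)^3, so the eigenvalues are -3 (algebraic multiplicity 3).

For λ = -3: rank(A + 3I) = 1, rank((A + 3I)^2) = 0. The eigenspace has dimension 3 - 1 = 2, so there are 2 Jordan blocks; the rank sequence gives block sizes [2, 1].

Assembling the blocks gives the Jordan form J above.

J = [[-3, 1, 0], [0, -3, 0], [0, 0, -3]]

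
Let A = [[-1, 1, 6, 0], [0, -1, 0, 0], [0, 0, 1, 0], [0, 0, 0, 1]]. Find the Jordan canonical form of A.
J = [[-1, 1, 0, 0], [0, -1, 0, 0], [0, 0, 1, 0], [0, 0, 0, 1]]

The characteristic polynomial is det(xI - A) = (x - 1)^2(x + 1)^2, so the eigenvalues are -1 (algebraic multiplicity 2), 1 (algebraic multiplicity 2).

For λ = -1: rank(A + I) = 3, rank((A + I)^2) = 2. The eigenspace has dimension 4 - 3 = 1, so there is 1 Jordan block; the rank sequence gives block sizes [2].

For λ = 1: rank(A - I) = 2. The eigenspace has dimension 4 - 2 = 2, so there are 2 Jordan blocks; the rank sequence gives block sizes [1, 1].

Assembling the blocks gives the Jordan form J above.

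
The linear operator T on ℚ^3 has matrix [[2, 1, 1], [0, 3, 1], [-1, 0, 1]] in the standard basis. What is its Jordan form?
The characteristic polynomial is det(xI - A) = (x - 2)^3, so the eigenvalues are 2 (algebraic multiplicity 3).

For λ = 2: rank(A - 2I) = 2, rank((A - 2I)^2) = 1, rank((A - 2I)^3) = 0. The eigenspace has dimension 3 - 2 = 1, so there is 1 Jordan block; the rank sequence gives block sizes [3].

Assembling the blocks gives the Jordan form J above.

J = [[2, 1, 0], [0, 2, 1], [0, 0, 2]]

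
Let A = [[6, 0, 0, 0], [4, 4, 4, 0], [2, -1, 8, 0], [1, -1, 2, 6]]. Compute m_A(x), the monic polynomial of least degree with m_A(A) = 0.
m_A(x) = (x - 6)^2

The characteristic polynomial factors as (x - 6)^4. The minimal polynomial is ∏(x - λ)^{k_λ} where k_λ is the size of the largest Jordan block at λ.

For λ = 6: rank(A - 6I) = 2, and the largest Jordan block has size 2 (the smallest k with rank((A - 6I)^k) = rank((A - 6I)^(k+1))).

So m_A(x) = (x - 6)^2.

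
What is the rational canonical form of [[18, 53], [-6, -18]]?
R = [[0, 6], [1, 0]]

The invariant factors of A (the non-unit diagonal entries of the Smith normal form of xI - A over ℚ[x]) are x^2 - 6, each dividing the next. The characteristic polynomial is their product, x^2 - 6.

The rational canonical form is the block-diagonal matrix of companion matrices C(f_i):
R = [[0, 6], [1, 0]].

Note the characteristic polynomial does not split into linear factors over ℚ, so A has no Jordan form over ℚ; the rational canonical form exists over any field.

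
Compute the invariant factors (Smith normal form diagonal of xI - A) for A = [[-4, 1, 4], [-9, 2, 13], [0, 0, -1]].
(x + 1)^3

The Jordan structure of A has elementary divisors (x + 1)^3. Arranging the block sizes at each eigenvalue in decreasing order and taking row products gives the invariant factors.

Invariant factors (smallest first, each dividing the next): (x + 1)^3.

Check: the last factor (x + 1)^3 is the minimal polynomial, and the product (x + 1)^3 is the characteristic polynomial.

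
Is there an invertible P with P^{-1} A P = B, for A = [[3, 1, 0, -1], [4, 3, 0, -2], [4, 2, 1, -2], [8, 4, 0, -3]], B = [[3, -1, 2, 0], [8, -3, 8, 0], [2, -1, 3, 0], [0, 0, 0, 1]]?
Yes.

Two matrices over a field are similar if and only if they have the same invariant factors.

Both A and B have characteristic polynomial (x - 1)^4 and minimal polynomial (x - 1)^2. Computing further, both have invariant factors x - 1, x - 1, (x - 1)^2. Hence A and B are similar.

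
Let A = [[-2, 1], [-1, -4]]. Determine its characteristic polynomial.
χ_A(x) = (x + 3)^2

xI - A = [[x + 2, -1], [1, x + 4]].

Expanding det(xI - A) along the first row:
det(xI - A) = + (x + 2)·det([[x + 4]]) - (-1)·det([[1]]).

Evaluating gives χ_A(x) = x^2 + 6x + 9 = (x + 3)^2.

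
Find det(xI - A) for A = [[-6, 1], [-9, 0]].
χ_A(x) = (x + 3)^2

xI - A = [[x + 6, -1], [9, x]].

Expanding det(xI - A) along the first row:
det(xI - A) = + (x + 6)·det([[x]]) - (-1)·det([[9]]).

Evaluating gives χ_A(x) = x^2 + 6x + 9 = (x + 3)^2.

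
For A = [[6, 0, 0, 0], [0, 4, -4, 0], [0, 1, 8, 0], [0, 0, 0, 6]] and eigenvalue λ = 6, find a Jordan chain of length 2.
We seek v_1 ∈ ker((A - 6I)^2) \ ker(A - 6I), then set v_{i+1} = (A - 6I) v_i.

One such chain is v_1 = [[0, 1, 0, 0]]^T, v_2 = [[0, -2, 1, 0]]^T. Check: (A - 6I) v_2 = [[0, 0, 0, 0]]^T = 0.

v_1 = [[0, 1, 0, 0]]^T, v_2 = [[0, -2, 1, 0]]^T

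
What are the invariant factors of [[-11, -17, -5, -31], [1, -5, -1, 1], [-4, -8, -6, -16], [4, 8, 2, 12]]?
x + 4, (x - 2)(x + 4)^2

The Jordan structure of A has elementary divisors (x + 4)^2, (x + 4), (x - 2). Arranging the block sizes at each eigenvalue in decreasing order and taking row products gives the invariant factors.

Invariant factors (smallest first, each dividing the next): x + 4, (x - 2)(x + 4)^2.

Check: the last factor (x - 2)(x + 4)^2 is the minimal polynomial, and the product (x - 2)(x + 4)^3 is the characteristic polynomial.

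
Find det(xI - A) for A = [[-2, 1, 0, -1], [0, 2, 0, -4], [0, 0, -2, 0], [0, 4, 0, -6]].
xI - A = [[x + 2, -1, 0, 1], [0, x - 2, 0, 4], [0, 0, x + 2, 0], [0, -4, 0, x + 6]].

Expanding det(xI - A) along the first row:
det(xI - A) = + (x + 2)·det([[x - 2, 0, 4], [0, x + 2, 0], [-4, 0, x + 6]]) - (-1)·det([[0, 0, 4], [0, x + 2, 0], [0, 0, x + 6]]) + (0)·det([[0, x - 2, 4], [0, 0, 0], [0, -4, x + 6]]) - (1)·det([[0, x - 2, 0], [0, 0, x + 2], [0, -4, 0]]).

Evaluating gives χ_A(x) = x^4 + 8x^3 + 24x^2 + 32x + 16 = (x + 2)^4.

χ_A(x) = (x + 2)^4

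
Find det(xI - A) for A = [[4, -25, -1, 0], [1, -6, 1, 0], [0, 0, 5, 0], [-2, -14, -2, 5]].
χ_A(x) = (x - 5)^2(x + 1)^2

xI - A = [[x - 4, 25, 1, 0], [-1, x + 6, -1, 0], [0, 0, x - 5, 0], [2, 14, 2, x - 5]].

Expanding det(xI - A) along the first row:
det(xI - A) = + (x - 4)·det([[x + 6, -1, 0], [0, x - 5, 0], [14, 2, x - 5]]) - (25)·det([[-1, -1, 0], [0, x - 5, 0], [2, 2, x - 5]]) + (1)·det([[-1, x + 6, 0], [0, 0, 0], [2, 14, x - 5]]) - (0)·det([[-1, x + 6, -1], [0, 0, x - 5], [2, 14, 2]]).

Evaluating gives χ_A(x) = x^4 - 8x^3 + 6x^2 + 40x + 25 = (x - 5)^2(x + 1)^2.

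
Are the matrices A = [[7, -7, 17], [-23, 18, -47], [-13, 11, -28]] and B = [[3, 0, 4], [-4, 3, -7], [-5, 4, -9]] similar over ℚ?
Two matrices over a field are similar if and only if they have the same invariant factors.

Both A and B have characteristic polynomial (x + 1)^3 and minimal polynomial (x + 1)^3. Computing further, both have invariant factors (x + 1)^3. Hence A and B are similar.

Yes.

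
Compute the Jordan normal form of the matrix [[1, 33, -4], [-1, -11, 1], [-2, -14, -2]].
J = [[-4, 1, 0], [0, -4, 1], [0, 0, -4]]

The characteristic polynomial is det(xI - A) = (x + 4)^3, so the eigenvalues are -4 (algebraic multiplicity 3).

For λ = -4: rank(A + 4I) = 2, rank((A + 4I)^2) = 1, rank((A + 4I)^3) = 0. The eigenspace has dimension 3 - 2 = 1, so there is 1 Jordan block; the rank sequence gives block sizes [3].

Assembling the blocks gives the Jordan form J above.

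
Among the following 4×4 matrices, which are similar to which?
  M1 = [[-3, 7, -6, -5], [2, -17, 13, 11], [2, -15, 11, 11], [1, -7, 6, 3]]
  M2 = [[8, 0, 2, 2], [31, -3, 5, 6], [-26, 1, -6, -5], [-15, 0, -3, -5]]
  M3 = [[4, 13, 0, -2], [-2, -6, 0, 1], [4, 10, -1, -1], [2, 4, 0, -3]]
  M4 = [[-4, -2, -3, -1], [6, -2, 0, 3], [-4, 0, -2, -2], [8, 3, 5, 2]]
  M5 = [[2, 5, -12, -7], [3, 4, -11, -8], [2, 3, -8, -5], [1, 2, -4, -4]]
Characteristic polynomials: χ_{M1} = (x + 1)^2(x + 2)^2, χ_{M2} = (x + 1)^2(x + 2)^2, χ_{M3} = (x + 1)^2(x + 2)^2, χ_{M4} = (x + 1)^2(x + 2)^2, χ_{M5} = (x + 1)^2(x + 2)^2.

{M1, M2}: invariant factors x + 2, (x + 1)^2(x + 2).

{M3, M4, M5}: invariant factors (x + 1)^2(x + 2)^2.

Matrices are similar if and only if their invariant-factor lists agree; the partition into similarity classes is {M1, M2}, {M3, M4, M5}.

2 classes: {M1, M2}, {M3, M4, M5}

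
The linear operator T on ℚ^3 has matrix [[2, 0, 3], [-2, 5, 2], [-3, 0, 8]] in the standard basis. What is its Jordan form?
J = [[5, 1, 0], [0, 5, 0], [0, 0, 5]]

The characteristic polynomial is det(xI - A) = (x - 5)^3, so the eigenvalues are 5 (algebraic multiplicity 3).

For λ = 5: rank(A - 5I) = 1, rank((A - 5I)^2) = 0. The eigenspace has dimension 3 - 1 = 2, so there are 2 Jordan blocks; the rank sequence gives block sizes [2, 1].

Assembling the blocks gives the Jordan form J above.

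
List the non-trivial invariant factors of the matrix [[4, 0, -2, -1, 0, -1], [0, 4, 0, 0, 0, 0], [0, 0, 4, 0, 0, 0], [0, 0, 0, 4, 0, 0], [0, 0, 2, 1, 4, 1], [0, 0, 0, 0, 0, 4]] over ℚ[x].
x - 4, x - 4, x - 4, x - 4, (x - 4)^2

The Jordan structure of A has elementary divisors (x - 4)^2, (x - 4), (x - 4), (x - 4), (x - 4). Arranging the block sizes at each eigenvalue in decreasing order and taking row products gives the invariant factors.

Invariant factors (smallest first, each dividing the next): x - 4, x - 4, x - 4, x - 4, (x - 4)^2.

Check: the last factor (x - 4)^2 is the minimal polynomial, and the product (x - 4)^6 is the characteristic polynomial.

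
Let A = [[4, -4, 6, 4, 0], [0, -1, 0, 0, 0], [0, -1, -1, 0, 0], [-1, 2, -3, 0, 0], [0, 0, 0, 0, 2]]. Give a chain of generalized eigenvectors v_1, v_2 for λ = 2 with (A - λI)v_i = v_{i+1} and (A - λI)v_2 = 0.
v_1 = [[-1, 0, 0, 1, 0]]^T, v_2 = [[2, 0, 0, -1, 0]]^T

We seek v_1 ∈ ker((A - 2I)^2) \ ker(A - 2I), then set v_{i+1} = (A - 2I) v_i.

One such chain is v_1 = [[-1, 0, 0, 1, 0]]^T, v_2 = [[2, 0, 0, -1, 0]]^T. Check: (A - 2I) v_2 = [[0, 0, 0, 0, 0]]^T = 0.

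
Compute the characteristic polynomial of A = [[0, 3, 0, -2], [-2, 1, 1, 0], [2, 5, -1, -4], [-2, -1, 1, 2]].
xI - A = [[x, -3, 0, 2], [2, x - 1, -1, 0], [-2, -5, x + 1, 4], [2, 1, -1, x - 2]].

Expanding det(xI - A) along the first row:
det(xI - A) = + (x)·det([[x - 1, -1, 0], [-5, x + 1, 4], [1, -1, x - 2]]) - (-3)·det([[2, -1, 0], [-2, x + 1, 4], [2, -1, x - 2]]) + (0)·det([[2, x - 1, 0], [-2, -5, 4], [2, 1, x - 2]]) - (2)·det([[2, x - 1, -1], [-2, -5, x + 1], [2, 1, -1]]).

Evaluating gives χ_A(x) = x^4 - 2x^3 = x^3(x - 2).

χ_A(x) = x^3(x - 2)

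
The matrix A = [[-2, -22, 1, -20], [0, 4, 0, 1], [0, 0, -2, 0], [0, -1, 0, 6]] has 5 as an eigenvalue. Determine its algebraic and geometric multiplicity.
The characteristic polynomial is (x - 5)^2(x + 2)^2, so the factor x - 5 appears with exponent 2: the algebraic multiplicity is 2.

rank(A - 5I) = 3, so the eigenspace has dimension 4 - 3 = 1: the geometric multiplicity is 1.

Since 1 < 2, A is not diagonalizable.

algebraic multiplicity 2, geometric multiplicity 1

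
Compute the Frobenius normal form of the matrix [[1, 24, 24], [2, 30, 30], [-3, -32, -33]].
R = [[0, 0, 18], [1, 0, 9], [0, 1, -2]]

The invariant factors of A (the non-unit diagonal entries of the Smith normal form of xI - A over ℚ[x]) are (x - 3)(x + 2)(x + 3), each dividing the next. The characteristic polynomial is their product, (x - 3)(x + 2)(x + 3).

The rational canonical form is the block-diagonal matrix of companion matrices C(f_i):
R = [[0, 0, 18], [1, 0, 9], [0, 1, -2]].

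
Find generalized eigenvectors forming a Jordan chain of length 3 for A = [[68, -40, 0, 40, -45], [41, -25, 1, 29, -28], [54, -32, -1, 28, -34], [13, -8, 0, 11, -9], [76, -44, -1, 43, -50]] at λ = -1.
v_1 = [[0, 0, 1, 0, 0]]^T, v_2 = [[0, 1, 0, 0, -1]]^T, v_3 = [[5, 4, 2, 1, 5]]^T

We seek v_1 ∈ ker((A + I)^3) \ ker((A + I)^2), then set v_{i+1} = (A + I) v_i.

One such chain is v_1 = [[0, 0, 1, 0, 0]]^T, v_2 = [[0, 1, 0, 0, -1]]^T, v_3 = [[5, 4, 2, 1, 5]]^T. Check: (A + I) v_3 = [[0, 0, 0, 0, 0]]^T = 0.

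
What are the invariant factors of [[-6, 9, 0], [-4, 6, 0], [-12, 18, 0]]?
x, x^2

The Jordan structure of A has elementary divisors x^2, x. Arranging the block sizes at each eigenvalue in decreasing order and taking row products gives the invariant factors.

Invariant factors (smallest first, each dividing the next): x, x^2.

Check: the last factor x^2 is the minimal polynomial, and the product x^3 is the characteristic polynomial.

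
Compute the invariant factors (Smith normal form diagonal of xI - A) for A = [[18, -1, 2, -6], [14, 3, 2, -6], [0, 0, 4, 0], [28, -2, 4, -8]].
x - 4, x - 4, (x - 5)(x - 4)

The Jordan structure of A has elementary divisors (x - 4), (x - 4), (x - 4), (x - 5). Arranging the block sizes at each eigenvalue in decreasing order and taking row products gives the invariant factors.

Invariant factors (smallest first, each dividing the next): x - 4, x - 4, (x - 5)(x - 4).

Check: the last factor (x - 5)(x - 4) is the minimal polynomial, and the product (x - 5)(x - 4)^3 is the characteristic polynomial.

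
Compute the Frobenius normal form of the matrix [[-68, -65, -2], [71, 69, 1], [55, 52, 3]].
The invariant factors of A (the non-unit diagonal entries of the Smith normal form of xI - A over ℚ[x]) are (x - 4)^2(x + 4), each dividing the next. The characteristic polynomial is their product, (x - 4)^2(x + 4).

The rational canonical form is the block-diagonal matrix of companion matrices C(f_i):
R = [[0, 0, -64], [1, 0, 16], [0, 1, 4]].

R = [[0, 0, -64], [1, 0, 16], [0, 1, 4]]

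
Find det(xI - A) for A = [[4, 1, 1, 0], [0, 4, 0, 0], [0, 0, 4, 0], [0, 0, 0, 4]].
xI - A = [[x - 4, -1, -1, 0], [0, x - 4, 0, 0], [0, 0, x - 4, 0], [0, 0, 0, x - 4]].

Expanding det(xI - A) along the first row:
det(xI - A) = + (x - 4)·det([[x - 4, 0, 0], [0, x - 4, 0], [0, 0, x - 4]]) - (-1)·det([[0, 0, 0], [0, x - 4, 0], [0, 0, x - 4]]) + (-1)·det([[0, x - 4, 0], [0, 0, 0], [0, 0, x - 4]]) - (0)·det([[0, x - 4, 0], [0, 0, x - 4], [0, 0, 0]]).

Evaluating gives χ_A(x) = x^4 - 16x^3 + 96x^2 - 256x + 256 = (x - 4)^4.

χ_A(x) = (x - 4)^4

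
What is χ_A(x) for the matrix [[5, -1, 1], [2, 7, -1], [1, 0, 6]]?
xI - A = [[x - 5, 1, -1], [-2, x - 7, 1], [-1, 0, x - 6]].

Expanding det(xI - A) along the first row:
det(xI - A) = + (x - 5)·det([[x - 7, 1], [0, x - 6]]) - (1)·det([[-2, 1], [-1, x - 6]]) + (-1)·det([[-2, x - 7], [-1, 0]]).

Evaluating gives χ_A(x) = x^3 - 18x^2 + 108x - 216 = (x - 6)^3.

χ_A(x) = (x - 6)^3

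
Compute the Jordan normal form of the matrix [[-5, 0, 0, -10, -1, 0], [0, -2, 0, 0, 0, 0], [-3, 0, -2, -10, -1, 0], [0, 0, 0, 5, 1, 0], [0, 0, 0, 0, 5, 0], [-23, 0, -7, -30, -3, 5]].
The characteristic polynomial is det(xI - A) = (x - 5)^3(x + 2)^2(x + 5), so the eigenvalues are -5 (algebraic multiplicity 1), -2 (algebraic multiplicity 2), 5 (algebraic multiplicity 3).

For λ = -5: algebraic multiplicity 1 gives one 1×1 block.

For λ = -2: rank(A + 2I) = 4. The eigenspace has dimension 6 - 4 = 2, so there are 2 Jordan blocks; the rank sequence gives block sizes [1, 1].

For λ = 5: rank(A - 5I) = 4, rank((A - 5I)^2) = 3. The eigenspace has dimension 6 - 4 = 2, so there are 2 Jordan blocks; the rank sequence gives block sizes [2, 1].

Assembling the blocks gives the Jordan form J above.

J = [[-5, 0, 0, 0, 0, 0], [0, -2, 0, 0, 0, 0], [0, 0, -2, 0, 0, 0], [0, 0, 0, 5, 1, 0], [0, 0, 0, 0, 5, 0], [0, 0, 0, 0, 0, 5]]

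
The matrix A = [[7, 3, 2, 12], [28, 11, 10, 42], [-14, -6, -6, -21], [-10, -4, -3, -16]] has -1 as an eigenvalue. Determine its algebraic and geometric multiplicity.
The characteristic polynomial is (x + 1)^4, so the factor x + 1 appears with exponent 4: the algebraic multiplicity is 4.

rank(A + I) = 2, so the eigenspace has dimension 4 - 2 = 2: the geometric multiplicity is 2.

Since 2 < 4, A is not diagonalizable.

algebraic multiplicity 4, geometric multiplicity 2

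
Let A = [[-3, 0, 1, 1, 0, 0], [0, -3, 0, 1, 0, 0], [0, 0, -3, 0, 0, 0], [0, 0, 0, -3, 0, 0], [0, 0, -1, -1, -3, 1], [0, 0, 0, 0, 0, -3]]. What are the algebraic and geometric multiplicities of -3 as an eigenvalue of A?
The characteristic polynomial is (x + 3)^6, so the factor x + 3 appears with exponent 6: the algebraic multiplicity is 6.

rank(A + 3I) = 3, so the eigenspace has dimension 6 - 3 = 3: the geometric multiplicity is 3.

Since 3 < 6, A is not diagonalizable.

algebraic multiplicity 6, geometric multiplicity 3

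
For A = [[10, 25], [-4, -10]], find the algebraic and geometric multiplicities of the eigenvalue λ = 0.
algebraic multiplicity 2, geometric multiplicity 1

The characteristic polynomial is x^2, so the factor x appears with exponent 2: the algebraic multiplicity is 2.

rank(A) = 1, so the eigenspace has dimension 2 - 1 = 1: the geometric multiplicity is 1.

Since 1 < 2, A is not diagonalizable.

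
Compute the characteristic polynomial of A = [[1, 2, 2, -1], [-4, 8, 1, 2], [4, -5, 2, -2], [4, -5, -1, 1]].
xI - A = [[x - 1, -2, -2, 1], [4, x - 8, -1, -2], [-4, 5, x - 2, 2], [-4, 5, 1, x - 1]].

Expanding det(xI - A) along the first row:
det(xI - A) = + (x - 1)·det([[x - 8, -1, -2], [5, x - 2, 2], [5, 1, x - 1]]) - (-2)·det([[4, -1, -2], [-4, x - 2, 2], [-4, 1, x - 1]]) + (-2)·det([[4, x - 8, -2], [-4, 5, 2], [-4, 5, x - 1]]) - (1)·det([[4, x - 8, -1], [-4, 5, x - 2], [-4, 5, 1]]).

Evaluating gives χ_A(x) = x^4 - 12x^3 + 54x^2 - 108x + 81 = (x - 3)^4.

χ_A(x) = (x - 3)^4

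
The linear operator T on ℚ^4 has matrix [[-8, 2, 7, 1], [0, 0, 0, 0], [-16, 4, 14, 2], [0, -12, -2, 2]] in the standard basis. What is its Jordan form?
J = [[0, 0, 0, 0], [0, 0, 0, 0], [0, 0, 4, 1], [0, 0, 0, 4]]

The characteristic polynomial is det(xI - A) = x^2(x - 4)^2, so the eigenvalues are 0 (algebraic multiplicity 2), 4 (algebraic multiplicity 2).

For λ = 0: rank(A) = 2. The eigenspace has dimension 4 - 2 = 2, so there are 2 Jordan blocks; the rank sequence gives block sizes [1, 1].

For λ = 4: rank(A - 4I) = 3, rank((A - 4I)^2) = 2. The eigenspace has dimension 4 - 3 = 1, so there is 1 Jordan block; the rank sequence gives block sizes [2].

Assembling the blocks gives the Jordan form J above.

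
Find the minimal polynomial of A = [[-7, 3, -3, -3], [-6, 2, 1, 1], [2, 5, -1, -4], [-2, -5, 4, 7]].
The characteristic polynomial factors as (x - 3)^2(x + 1)(x + 4). The minimal polynomial is ∏(x - λ)^{k_λ} where k_λ is the size of the largest Jordan block at λ.

For λ = -4: rank(A + 4I) = 3, and the largest Jordan block has size 1 (the smallest k with rank((A + 4I)^k) = rank((A + 4I)^(k+1))).
For λ = -1: rank(A + I) = 3, and the largest Jordan block has size 1 (the smallest k with rank((A + I)^k) = rank((A + I)^(k+1))).
For λ = 3: rank(A - 3I) = 3, and the largest Jordan block has size 2 (the smallest k with rank((A - 3I)^k) = rank((A - 3I)^(k+1))).

So m_A(x) = (x - 3)^2(x + 1)(x + 4).

m_A(x) = (x - 3)^2(x + 1)(x + 4)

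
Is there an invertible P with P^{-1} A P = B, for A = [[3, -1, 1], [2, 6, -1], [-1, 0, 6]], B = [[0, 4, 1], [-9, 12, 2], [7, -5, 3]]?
Yes.

Two matrices over a field are similar if and only if they have the same invariant factors.

Both A and B have characteristic polynomial (x - 5)^3 and minimal polynomial (x - 5)^3. Computing further, both have invariant factors (x - 5)^3. Hence A and B are similar.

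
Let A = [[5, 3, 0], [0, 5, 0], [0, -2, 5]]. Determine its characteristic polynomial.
χ_A(x) = (x - 5)^3

xI - A = [[x - 5, -3, 0], [0, x - 5, 0], [0, 2, x - 5]].

Expanding det(xI - A) along the first row:
det(xI - A) = + (x - 5)·det([[x - 5, 0], [2, x - 5]]) - (-3)·det([[0, 0], [0, x - 5]]) + (0)·det([[0, x - 5], [0, 2]]).

Evaluating gives χ_A(x) = x^3 - 15x^2 + 75x - 125 = (x - 5)^3.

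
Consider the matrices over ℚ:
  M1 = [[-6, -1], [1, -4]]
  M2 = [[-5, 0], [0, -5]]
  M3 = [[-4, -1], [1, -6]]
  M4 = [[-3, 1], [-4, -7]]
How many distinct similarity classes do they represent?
2 classes: {M1, M3, M4}, {M2}

Characteristic polynomials: χ_{M1} = (x + 5)^2, χ_{M2} = (x + 5)^2, χ_{M3} = (x + 5)^2, χ_{M4} = (x + 5)^2.

{M1, M3, M4}: invariant factors (x + 5)^2.

{M2}: invariant factors x + 5, x + 5.

Matrices are similar if and only if their invariant-factor lists agree; the partition into similarity classes is {M1, M3, M4}, {M2}.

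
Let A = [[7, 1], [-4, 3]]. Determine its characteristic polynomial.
xI - A = [[x - 7, -1], [4, x - 3]].

Expanding det(xI - A) along the first row:
det(xI - A) = + (x - 7)·det([[x - 3]]) - (-1)·det([[4]]).

Evaluating gives χ_A(x) = x^2 - 10x + 25 = (x - 5)^2.

χ_A(x) = (x - 5)^2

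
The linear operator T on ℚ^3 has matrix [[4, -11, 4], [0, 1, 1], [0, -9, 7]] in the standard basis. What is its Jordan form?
J = [[4, 1, 0], [0, 4, 1], [0, 0, 4]]

The characteristic polynomial is det(xI - A) = (x - 4)^3, so the eigenvalues are 4 (algebraic multiplicity 3).

For λ = 4: rank(A - 4I) = 2, rank((A - 4I)^2) = 1, rank((A - 4I)^3) = 0. The eigenspace has dimension 3 - 2 = 1, so there is 1 Jordan block; the rank sequence gives block sizes [3].

Assembling the blocks gives the Jordan form J above.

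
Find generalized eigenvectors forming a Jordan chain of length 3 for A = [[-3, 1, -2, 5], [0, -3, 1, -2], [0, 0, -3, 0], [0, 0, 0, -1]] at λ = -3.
We seek v_1 ∈ ker((A + 3I)^3) \ ker((A + 3I)^2), then set v_{i+1} = (A + 3I) v_i.

One such chain is v_1 = [[2, 0, 1, 0]]^T, v_2 = [[-2, 1, 0, 0]]^T, v_3 = [[1, 0, 0, 0]]^T. Check: (A + 3I) v_3 = [[0, 0, 0, 0]]^T = 0.

v_1 = [[2, 0, 1, 0]]^T, v_2 = [[-2, 1, 0, 0]]^T, v_3 = [[1, 0, 0, 0]]^T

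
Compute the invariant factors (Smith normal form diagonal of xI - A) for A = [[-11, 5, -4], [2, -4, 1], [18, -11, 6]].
The Jordan structure of A has elementary divisors (x + 3)^3. Arranging the block sizes at each eigenvalue in decreasing order and taking row products gives the invariant factors.

Invariant factors (smallest first, each dividing the next): (x + 3)^3.

Check: the last factor (x + 3)^3 is the minimal polynomial, and the product (x + 3)^3 is the characteristic polynomial.

(x + 3)^3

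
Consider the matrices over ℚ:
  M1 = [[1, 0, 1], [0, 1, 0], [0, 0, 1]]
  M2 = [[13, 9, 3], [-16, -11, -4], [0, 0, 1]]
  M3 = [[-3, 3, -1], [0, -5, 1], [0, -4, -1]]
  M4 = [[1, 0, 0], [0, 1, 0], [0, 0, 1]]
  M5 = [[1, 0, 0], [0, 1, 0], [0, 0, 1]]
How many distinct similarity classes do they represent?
Characteristic polynomials: χ_{M1} = (x - 1)^3, χ_{M2} = (x - 1)^3, χ_{M3} = (x + 3)^3, χ_{M4} = (x - 1)^3, χ_{M5} = (x - 1)^3.

{M1, M2}: invariant factors x - 1, (x - 1)^2.

{M3}: invariant factors (x + 3)^3.

{M4, M5}: invariant factors x - 1, x - 1, x - 1.

Matrices are similar if and only if their invariant-factor lists agree; the partition into similarity classes is {M1, M2}, {M3}, {M4, M5}.

3 classes: {M1, M2}, {M3}, {M4, M5}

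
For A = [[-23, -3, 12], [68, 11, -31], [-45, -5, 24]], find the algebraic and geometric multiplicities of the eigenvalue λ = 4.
algebraic multiplicity 3, geometric multiplicity 1

The characteristic polynomial is (x - 4)^3, so the factor x - 4 appears with exponent 3: the algebraic multiplicity is 3.

rank(A - 4I) = 2, so the eigenspace has dimension 3 - 2 = 1: the geometric multiplicity is 1.

Since 1 < 3, A is not diagonalizable.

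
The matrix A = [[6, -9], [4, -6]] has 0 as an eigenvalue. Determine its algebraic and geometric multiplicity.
algebraic multiplicity 2, geometric multiplicity 1

The characteristic polynomial is x^2, so the factor x appears with exponent 2: the algebraic multiplicity is 2.

rank(A) = 1, so the eigenspace has dimension 2 - 1 = 1: the geometric multiplicity is 1.

Since 1 < 2, A is not diagonalizable.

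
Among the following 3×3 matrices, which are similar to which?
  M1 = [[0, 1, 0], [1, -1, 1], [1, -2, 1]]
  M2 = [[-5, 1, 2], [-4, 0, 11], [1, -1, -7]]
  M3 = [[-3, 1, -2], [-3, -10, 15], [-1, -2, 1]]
Characteristic polynomials: χ_{M1} = x^3, χ_{M2} = (x + 4)^3, χ_{M3} = (x + 4)^3.

{M1}: invariant factors x^3.

{M2, M3}: invariant factors (x + 4)^3.

Matrices are similar if and only if their invariant-factor lists agree; the partition into similarity classes is {M1}, {M2, M3}.

2 classes: {M1}, {M2, M3}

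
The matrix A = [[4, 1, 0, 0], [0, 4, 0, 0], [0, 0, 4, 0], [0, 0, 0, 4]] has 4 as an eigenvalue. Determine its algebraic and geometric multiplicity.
The characteristic polynomial is (x - 4)^4, so the factor x - 4 appears with exponent 4: the algebraic multiplicity is 4.

rank(A - 4I) = 1, so the eigenspace has dimension 4 - 1 = 3: the geometric multiplicity is 3.

Since 3 < 4, A is not diagonalizable.

algebraic multiplicity 4, geometric multiplicity 3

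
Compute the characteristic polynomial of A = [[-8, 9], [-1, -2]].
χ_A(x) = (x + 5)^2

xI - A = [[x + 8, -9], [1, x + 2]].

Expanding det(xI - A) along the first row:
det(xI - A) = + (x + 8)·det([[x + 2]]) - (-9)·det([[1]]).

Evaluating gives χ_A(x) = x^2 + 10x + 25 = (x + 5)^2.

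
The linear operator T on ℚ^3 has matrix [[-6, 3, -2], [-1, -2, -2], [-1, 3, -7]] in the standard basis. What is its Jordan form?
The characteristic polynomial is det(xI - A) = (x + 5)^3, so the eigenvalues are -5 (algebraic multiplicity 3).

For λ = -5: rank(A + 5I) = 1, rank((A + 5I)^2) = 0. The eigenspace has dimension 3 - 1 = 2, so there are 2 Jordan blocks; the rank sequence gives block sizes [2, 1].

Assembling the blocks gives the Jordan form J above.

J = [[-5, 1, 0], [0, -5, 0], [0, 0, -5]]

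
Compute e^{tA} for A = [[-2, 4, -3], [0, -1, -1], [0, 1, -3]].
e^{tA} = [[e^{-2*t}, t*(t + 8)*e^{-2*t}/2, t*(-t - 6)*e^{-2*t}/2], [0, (t + 1)*e^{-2*t}, -t*e^{-2*t}], [0, t*e^{-2*t}, (1 - t)*e^{-2*t}]]

A has Jordan form J = [[-2, 1, 0], [0, -2, 1], [0, 0, -2]] with A = PJP^{-1}, so e^{tA} = P e^{tJ} P^{-1}.

For a Jordan block J_k(λ), e^{tJ_k(λ)} = e^{λt} · (I + tN + t^2 N^2/2! + ... + t^{k-1} N^{k-1}/(k-1)!) where N is the nilpotent superdiagonal part.

Assembling the blocks and conjugating back gives the entries of e^{tA} as shown above.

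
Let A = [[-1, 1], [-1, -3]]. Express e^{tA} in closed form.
e^{tA} = [[(t + 1)*e^{-2*t}, t*e^{-2*t}], [-t*e^{-2*t}, (1 - t)*e^{-2*t}]]

A has Jordan form J = [[-2, 1], [0, -2]] with A = PJP^{-1}, so e^{tA} = P e^{tJ} P^{-1}.

For a Jordan block J_k(λ), e^{tJ_k(λ)} = e^{λt} · (I + tN + t^2 N^2/2! + ... + t^{k-1} N^{k-1}/(k-1)!) where N is the nilpotent superdiagonal part.

Assembling the blocks and conjugating back gives the entries of e^{tA} as shown above.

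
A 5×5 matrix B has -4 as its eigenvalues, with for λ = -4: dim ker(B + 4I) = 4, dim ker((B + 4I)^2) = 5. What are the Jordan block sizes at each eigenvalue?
Jordan blocks: (-4, 2), (-4, 1), (-4, 1), (-4, 1)

λ = -4: successive nullity increments [4, 1] count blocks of size ≥ k; block sizes are [2, 1, 1, 1].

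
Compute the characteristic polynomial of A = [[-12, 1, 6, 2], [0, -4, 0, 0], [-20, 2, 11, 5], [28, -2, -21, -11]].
χ_A(x) = (x + 4)^4

xI - A = [[x + 12, -1, -6, -2], [0, x + 4, 0, 0], [20, -2, x - 11, -5], [-28, 2, 21, x + 11]].

Expanding det(xI - A) along the first row:
det(xI - A) = + (x + 12)·det([[x + 4, 0, 0], [-2, x - 11, -5], [2, 21, x + 11]]) - (-1)·det([[0, 0, 0], [20, x - 11, -5], [-28, 21, x + 11]]) + (-6)·det([[0, x + 4, 0], [20, -2, -5], [-28, 2, x + 11]]) - (-2)·det([[0, x + 4, 0], [20, -2, x - 11], [-28, 2, 21]]).

Evaluating gives χ_A(x) = x^4 + 16x^3 + 96x^2 + 256x + 256 = (x + 4)^4.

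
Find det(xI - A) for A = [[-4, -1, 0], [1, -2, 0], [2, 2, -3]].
χ_A(x) = (x + 3)^3

xI - A = [[x + 4, 1, 0], [-1, x + 2, 0], [-2, -2, x + 3]].

Expanding det(xI - A) along the first row:
det(xI - A) = + (x + 4)·det([[x + 2, 0], [-2, x + 3]]) - (1)·det([[-1, 0], [-2, x + 3]]) + (0)·det([[-1, x + 2], [-2, -2]]).

Evaluating gives χ_A(x) = x^3 + 9x^2 + 27x + 27 = (x + 3)^3.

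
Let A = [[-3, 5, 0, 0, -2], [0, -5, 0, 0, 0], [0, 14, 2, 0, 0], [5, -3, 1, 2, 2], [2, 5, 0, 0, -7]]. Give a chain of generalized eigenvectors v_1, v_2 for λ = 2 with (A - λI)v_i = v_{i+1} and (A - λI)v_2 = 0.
v_1 = [[0, 0, 1, 0, 0]]^T, v_2 = [[0, 0, 0, 1, 0]]^T

We seek v_1 ∈ ker((A - 2I)^2) \ ker(A - 2I), then set v_{i+1} = (A - 2I) v_i.

One such chain is v_1 = [[0, 0, 1, 0, 0]]^T, v_2 = [[0, 0, 0, 1, 0]]^T. Check: (A - 2I) v_2 = [[0, 0, 0, 0, 0]]^T = 0.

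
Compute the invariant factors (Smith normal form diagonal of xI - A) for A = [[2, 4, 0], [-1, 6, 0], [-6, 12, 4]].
x - 4, (x - 4)^2

The Jordan structure of A has elementary divisors (x - 4)^2, (x - 4). Arranging the block sizes at each eigenvalue in decreasing order and taking row products gives the invariant factors.

Invariant factors (smallest first, each dividing the next): x - 4, (x - 4)^2.

Check: the last factor (x - 4)^2 is the minimal polynomial, and the product (x - 4)^3 is the characteristic polynomial.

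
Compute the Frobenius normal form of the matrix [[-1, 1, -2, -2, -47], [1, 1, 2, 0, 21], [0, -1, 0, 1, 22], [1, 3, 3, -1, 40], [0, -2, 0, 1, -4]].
R = [[0, 0, 0, 0, 18], [1, 0, 0, 0, 21], [0, 1, 0, 0, 8], [0, 0, 1, 0, -5], [0, 0, 0, 1, -5]]

The invariant factors of A (the non-unit diagonal entries of the Smith normal form of xI - A over ℚ[x]) are (x + 2)(x + 3)(x^3 - x - 3), each dividing the next. The characteristic polynomial is their product, (x + 2)(x + 3)(x^3 - x - 3).

The rational canonical form is the block-diagonal matrix of companion matrices C(f_i):
R = [[0, 0, 0, 0, 18], [1, 0, 0, 0, 21], [0, 1, 0, 0, 8], [0, 0, 1, 0, -5], [0, 0, 0, 1, -5]].

Note the characteristic polynomial does not split into linear factors over ℚ, so A has no Jordan form over ℚ; the rational canonical form exists over any field.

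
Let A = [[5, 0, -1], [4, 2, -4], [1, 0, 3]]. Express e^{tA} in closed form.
A has Jordan form J = [[2, 0, 0], [0, 4, 1], [0, 0, 4]] with A = PJP^{-1}, so e^{tA} = P e^{tJ} P^{-1}.

For a Jordan block J_k(λ), e^{tJ_k(λ)} = e^{λt} · (I + tN + t^2 N^2/2! + ... + t^{k-1} N^{k-1}/(k-1)!) where N is the nilpotent superdiagonal part.

Assembling the blocks and conjugating back gives the entries of e^{tA} as shown above.

e^{tA} = [[(t + 1)*e^{4*t}, 0, -t*e^{4*t}], [2*(e^{2*t} - 1)*e^{2*t}, e^{2*t}, 2*(1 - e^{2*t})*e^{2*t}], [t*e^{4*t}, 0, (1 - t)*e^{4*t}]]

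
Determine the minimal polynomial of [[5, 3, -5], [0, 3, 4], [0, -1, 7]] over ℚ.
m_A(x) = (x - 5)^3

The characteristic polynomial factors as (x - 5)^3. The minimal polynomial is ∏(x - λ)^{k_λ} where k_λ is the size of the largest Jordan block at λ.

For λ = 5: rank(A - 5I) = 2, and the largest Jordan block has size 3 (the smallest k with rank((A - 5I)^k) = rank((A - 5I)^(k+1))).

So m_A(x) = (x - 5)^3.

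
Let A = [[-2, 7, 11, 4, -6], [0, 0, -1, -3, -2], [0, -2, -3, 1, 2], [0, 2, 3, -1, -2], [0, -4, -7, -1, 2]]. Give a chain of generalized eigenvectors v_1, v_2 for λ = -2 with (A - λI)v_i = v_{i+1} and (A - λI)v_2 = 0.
v_1 = [[-1, 1, 0, 0, 1]]^T, v_2 = [[1, 0, 0, 0, 0]]^T

We seek v_1 ∈ ker((A + 2I)^2) \ ker(A + 2I), then set v_{i+1} = (A + 2I) v_i.

One such chain is v_1 = [[-1, 1, 0, 0, 1]]^T, v_2 = [[1, 0, 0, 0, 0]]^T. Check: (A + 2I) v_2 = [[0, 0, 0, 0, 0]]^T = 0.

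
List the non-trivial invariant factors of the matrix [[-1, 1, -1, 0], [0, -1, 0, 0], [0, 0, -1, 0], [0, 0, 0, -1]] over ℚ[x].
x + 1, x + 1, (x + 1)^2

The Jordan structure of A has elementary divisors (x + 1)^2, (x + 1), (x + 1). Arranging the block sizes at each eigenvalue in decreasing order and taking row products gives the invariant factors.

Invariant factors (smallest first, each dividing the next): x + 1, x + 1, (x + 1)^2.

Check: the last factor (x + 1)^2 is the minimal polynomial, and the product (x + 1)^4 is the characteristic polynomial.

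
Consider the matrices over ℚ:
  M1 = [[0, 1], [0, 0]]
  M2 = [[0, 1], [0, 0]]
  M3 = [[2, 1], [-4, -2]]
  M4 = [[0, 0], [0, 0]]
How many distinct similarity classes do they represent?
Characteristic polynomials: χ_{M1} = x^2, χ_{M2} = x^2, χ_{M3} = x^2, χ_{M4} = x^2.

{M1, M2, M3}: invariant factors x^2.

{M4}: invariant factors x, x.

Matrices are similar if and only if their invariant-factor lists agree; the partition into similarity classes is {M1, M2, M3}, {M4}.

2 classes: {M1, M2, M3}, {M4}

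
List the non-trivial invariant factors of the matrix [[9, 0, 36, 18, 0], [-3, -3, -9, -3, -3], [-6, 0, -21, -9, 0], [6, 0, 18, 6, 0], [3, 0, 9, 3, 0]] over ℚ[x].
The Jordan structure of A has elementary divisors (x + 3), (x + 3), (x + 3), x, x. Arranging the block sizes at each eigenvalue in decreasing order and taking row products gives the invariant factors.

Invariant factors (smallest first, each dividing the next): x + 3, x(x + 3), x(x + 3).

Check: the last factor x(x + 3) is the minimal polynomial, and the product x^2(x + 3)^3 is the characteristic polynomial.

x + 3, x(x + 3), x(x + 3)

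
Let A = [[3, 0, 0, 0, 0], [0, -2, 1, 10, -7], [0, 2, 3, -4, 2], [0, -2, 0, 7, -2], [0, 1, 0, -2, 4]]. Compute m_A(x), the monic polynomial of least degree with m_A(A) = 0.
m_A(x) = (x - 3)^3

The characteristic polynomial factors as (x - 3)^5. The minimal polynomial is ∏(x - λ)^{k_λ} where k_λ is the size of the largest Jordan block at λ.

For λ = 3: rank(A - 3I) = 2, and the largest Jordan block has size 3 (the smallest k with rank((A - 3I)^k) = rank((A - 3I)^(k+1))).

So m_A(x) = (x - 3)^3.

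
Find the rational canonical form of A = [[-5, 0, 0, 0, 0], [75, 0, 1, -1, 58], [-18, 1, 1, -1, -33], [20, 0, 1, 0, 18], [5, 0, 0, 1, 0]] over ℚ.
R = [[-5, 0, 0, 0, 0], [0, 0, 0, 0, 40], [0, 1, 0, 0, -52], [0, 0, 1, 0, 18], [0, 0, 0, 1, 1]]

The invariant factors of A (the non-unit diagonal entries of the Smith normal form of xI - A over ℚ[x]) are x + 5, (x - 2)^3(x + 5), each dividing the next. The characteristic polynomial is their product, (x - 2)^3(x + 5)^2.

The rational canonical form is the block-diagonal matrix of companion matrices C(f_i):
R = [[-5, 0, 0, 0, 0], [0, 0, 0, 0, 40], [0, 1, 0, 0, -52], [0, 0, 1, 0, 18], [0, 0, 0, 1, 1]].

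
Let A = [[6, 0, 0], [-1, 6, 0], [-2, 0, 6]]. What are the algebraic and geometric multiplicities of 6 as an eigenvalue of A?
The characteristic polynomial is (x - 6)^3, so the factor x - 6 appears with exponent 3: the algebraic multiplicity is 3.

rank(A - 6I) = 1, so the eigenspace has dimension 3 - 1 = 2: the geometric multiplicity is 2.

Since 2 < 3, A is not diagonalizable.

algebraic multiplicity 3, geometric multiplicity 2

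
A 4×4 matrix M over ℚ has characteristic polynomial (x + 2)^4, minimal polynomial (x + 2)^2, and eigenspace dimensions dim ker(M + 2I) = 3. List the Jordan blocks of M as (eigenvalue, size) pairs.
λ = -2: algebraic multiplicity 4 (exponent in χ_M), largest block size 2 (exponent in m_M), 3 blocks (geometric multiplicity). These force block sizes [2, 1, 1].

Jordan blocks: (-2, 2), (-2, 1), (-2, 1)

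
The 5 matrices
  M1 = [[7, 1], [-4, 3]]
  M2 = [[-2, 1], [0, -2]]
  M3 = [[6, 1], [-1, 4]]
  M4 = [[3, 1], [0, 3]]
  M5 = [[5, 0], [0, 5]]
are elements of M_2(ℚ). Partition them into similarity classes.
Characteristic polynomials: χ_{M1} = (x - 5)^2, χ_{M2} = (x + 2)^2, χ_{M3} = (x - 5)^2, χ_{M4} = (x - 3)^2, χ_{M5} = (x - 5)^2.

{M1, M3}: invariant factors (x - 5)^2.

{M2}: invariant factors (x + 2)^2.

{M4}: invariant factors (x - 3)^2.

{M5}: invariant factors x - 5, x - 5.

Matrices are similar if and only if their invariant-factor lists agree; the partition into similarity classes is {M1, M3}, {M2}, {M4}, {M5}.

4 classes: {M1, M3}, {M2}, {M4}, {M5}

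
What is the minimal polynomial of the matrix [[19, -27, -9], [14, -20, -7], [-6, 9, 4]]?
m_A(x) = (x - 1)^2

The characteristic polynomial factors as (x - 1)^3. The minimal polynomial is ∏(x - λ)^{k_λ} where k_λ is the size of the largest Jordan block at λ.

For λ = 1: rank(A - I) = 1, and the largest Jordan block has size 2 (the smallest k with rank((A - I)^k) = rank((A - I)^(k+1))).

So m_A(x) = (x - 1)^2.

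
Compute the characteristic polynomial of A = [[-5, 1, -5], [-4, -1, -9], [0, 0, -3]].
xI - A = [[x + 5, -1, 5], [4, x + 1, 9], [0, 0, x + 3]].

Expanding det(xI - A) along the first row:
det(xI - A) = + (x + 5)·det([[x + 1, 9], [0, x + 3]]) - (-1)·det([[4, 9], [0, x + 3]]) + (5)·det([[4, x + 1], [0, 0]]).

Evaluating gives χ_A(x) = x^3 + 9x^2 + 27x + 27 = (x + 3)^3.

χ_A(x) = (x + 3)^3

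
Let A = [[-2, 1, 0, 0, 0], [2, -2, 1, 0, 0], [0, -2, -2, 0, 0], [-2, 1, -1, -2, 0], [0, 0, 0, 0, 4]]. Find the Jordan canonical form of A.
The characteristic polynomial is det(xI - A) = (x - 4)(x + 2)^4, so the eigenvalues are -2 (algebraic multiplicity 4), 4 (algebraic multiplicity 1).

For λ = -2: rank(A + 2I) = 3, rank((A + 2I)^2) = 2, rank((A + 2I)^3) = 1. The eigenspace has dimension 5 - 3 = 2, so there are 2 Jordan blocks; the rank sequence gives block sizes [3, 1].

For λ = 4: algebraic multiplicity 1 gives one 1×1 block.

Assembling the blocks gives the Jordan form J above.

J = [[-2, 1, 0, 0, 0], [0, -2, 1, 0, 0], [0, 0, -2, 0, 0], [0, 0, 0, -2, 0], [0, 0, 0, 0, 4]]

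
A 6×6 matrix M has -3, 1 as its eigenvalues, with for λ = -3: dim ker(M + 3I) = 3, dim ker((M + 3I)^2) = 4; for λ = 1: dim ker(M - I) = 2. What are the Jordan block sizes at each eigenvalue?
Jordan blocks: (-3, 2), (-3, 1), (-3, 1), (1, 1), (1, 1)

λ = -3: successive nullity increments [3, 1] count blocks of size ≥ k; block sizes are [2, 1, 1].
λ = 1: successive nullity increments [2] count blocks of size ≥ k; block sizes are [1, 1].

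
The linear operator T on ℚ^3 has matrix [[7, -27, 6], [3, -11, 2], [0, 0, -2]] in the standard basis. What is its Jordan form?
The characteristic polynomial is det(xI - A) = (x + 2)^3, so the eigenvalues are -2 (algebraic multiplicity 3).

For λ = -2: rank(A + 2I) = 1, rank((A + 2I)^2) = 0. The eigenspace has dimension 3 - 1 = 2, so there are 2 Jordan blocks; the rank sequence gives block sizes [2, 1].

Assembling the blocks gives the Jordan form J above.

J = [[-2, 1, 0], [0, -2, 0], [0, 0, -2]]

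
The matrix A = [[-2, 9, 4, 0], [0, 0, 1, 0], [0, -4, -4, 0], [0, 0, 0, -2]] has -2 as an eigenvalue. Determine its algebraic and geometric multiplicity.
The characteristic polynomial is (x + 2)^4, so the factor x + 2 appears with exponent 4: the algebraic multiplicity is 4.

rank(A + 2I) = 2, so the eigenspace has dimension 4 - 2 = 2: the geometric multiplicity is 2.

Since 2 < 4, A is not diagonalizable.

algebraic multiplicity 4, geometric multiplicity 2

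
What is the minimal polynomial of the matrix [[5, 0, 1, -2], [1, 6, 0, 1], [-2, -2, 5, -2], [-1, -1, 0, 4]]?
m_A(x) = (x - 5)^3

The characteristic polynomial factors as (x - 5)^4. The minimal polynomial is ∏(x - λ)^{k_λ} where k_λ is the size of the largest Jordan block at λ.

For λ = 5: rank(A - 5I) = 2, and the largest Jordan block has size 3 (the smallest k with rank((A - 5I)^k) = rank((A - 5I)^(k+1))).

So m_A(x) = (x - 5)^3.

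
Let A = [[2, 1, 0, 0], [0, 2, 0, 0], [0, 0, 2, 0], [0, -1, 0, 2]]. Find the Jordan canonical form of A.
The characteristic polynomial is det(xI - A) = (x - 2)^4, so the eigenvalues are 2 (algebraic multiplicity 4).

For λ = 2: rank(A - 2I) = 1, rank((A - 2I)^2) = 0. The eigenspace has dimension 4 - 1 = 3, so there are 3 Jordan blocks; the rank sequence gives block sizes [2, 1, 1].

Assembling the blocks gives the Jordan form J above.

J = [[2, 1, 0, 0], [0, 2, 0, 0], [0, 0, 2, 0], [0, 0, 0, 2]]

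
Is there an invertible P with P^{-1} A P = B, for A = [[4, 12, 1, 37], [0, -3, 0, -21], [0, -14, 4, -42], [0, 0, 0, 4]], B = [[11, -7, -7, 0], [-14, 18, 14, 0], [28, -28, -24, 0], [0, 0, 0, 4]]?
Both have characteristic polynomial (x - 4)^3(x + 3), but the minimal polynomial of A is (x - 4)^2(x + 3) while the minimal polynomial of B is (x - 4)(x + 3). The minimal polynomial is a similarity invariant, so A and B are not similar.

No.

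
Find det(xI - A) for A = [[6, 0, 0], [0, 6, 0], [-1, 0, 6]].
xI - A = [[x - 6, 0, 0], [0, x - 6, 0], [1, 0, x - 6]].

Expanding det(xI - A) along the first row:
det(xI - A) = + (x - 6)·det([[x - 6, 0], [0, x - 6]]) - (0)·det([[0, 0], [1, x - 6]]) + (0)·det([[0, x - 6], [1, 0]]).

Evaluating gives χ_A(x) = x^3 - 18x^2 + 108x - 216 = (x - 6)^3.

χ_A(x) = (x - 6)^3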